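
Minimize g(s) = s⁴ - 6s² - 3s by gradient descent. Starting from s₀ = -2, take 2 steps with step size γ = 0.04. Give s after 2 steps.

g′(s) = 4s³ - 12s - 3
Step 1: g′(-2) = -11; s₁ = -2 − 0.04·(-11) = -1.56
Step 2: g′(-1.56) = 0.534336; s₂ = -1.56 − 0.04·0.534336 = -1.58137344

-1.58137344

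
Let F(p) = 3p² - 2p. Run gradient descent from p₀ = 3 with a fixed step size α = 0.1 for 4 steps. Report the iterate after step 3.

F′(p) = 6p - 2
Step 1: F′(3) = 16; p₁ = 3 − 0.1·16 = 1.4
Step 2: F′(1.4) = 6.4; p₂ = 1.4 − 0.1·6.4 = 0.76
Step 3: F′(0.76) = 2.56; p₃ = 0.76 − 0.1·2.56 = 0.504

0.504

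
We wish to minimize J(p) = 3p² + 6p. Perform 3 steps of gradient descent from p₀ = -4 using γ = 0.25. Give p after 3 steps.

J′(p) = 6p + 6
p₁ = -4 − 0.25·(-18) = 0.5
p₂ = 0.5 − 0.25·9 = -1.75
p₃ = -1.75 − 0.25·(-4.5) = -0.625

-0.625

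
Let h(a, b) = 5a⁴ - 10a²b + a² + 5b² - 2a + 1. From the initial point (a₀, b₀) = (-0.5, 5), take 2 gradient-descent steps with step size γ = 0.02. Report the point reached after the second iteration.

(-2.4719524, 3.62642)

∇h = (20a³ - 20ab + 2a - 2, -10a² + 10b)
(a₁, b₁) = (-0.5, 5) − 0.02·(44.5, 47.5) = (-1.39, 4.05)
(a₂, b₂) = (-1.39, 4.05) − 0.02·(54.09762, 21.179) = (-2.4719524, 3.62642)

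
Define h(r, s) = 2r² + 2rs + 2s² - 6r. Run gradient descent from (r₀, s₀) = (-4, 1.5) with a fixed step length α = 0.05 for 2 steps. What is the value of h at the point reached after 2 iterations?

∇h = (4r + 2s - 6, 2r + 4s)
(r₁, s₁) = (-4, 1.5) − 0.05·(-19, -2) = (-3.05, 1.6)
(r₂, s₂) = (-3.05, 1.6) − 0.05·(-15, 0.3) = (-2.3, 1.585)
h(-2.3, 1.585) = 22.11345

22.11345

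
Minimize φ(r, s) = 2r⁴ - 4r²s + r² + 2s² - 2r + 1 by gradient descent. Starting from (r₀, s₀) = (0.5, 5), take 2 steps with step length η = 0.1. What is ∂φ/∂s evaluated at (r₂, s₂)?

∇φ = (8r³ - 8rs + 2r - 2, -4r² + 4s)
Step 1: at (0.5, 5), ∇φ = (-20, 19) → (0.5, 5) − 0.1·(-20, 19) = (2.5, 3.1)
Step 2: at (2.5, 3.1), ∇φ = (66, -12.6) → (2.5, 3.1) − 0.1·(66, -12.6) = (-4.1, 4.36)
∂φ/∂s at (-4.1, 4.36) = -49.8

-49.8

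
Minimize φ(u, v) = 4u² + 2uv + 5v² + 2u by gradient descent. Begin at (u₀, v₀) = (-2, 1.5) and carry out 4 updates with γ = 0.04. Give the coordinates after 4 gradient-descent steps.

∇φ = (8u + 2v + 2, 2u + 10v)
(u₁, v₁) = (-2, 1.5) − 0.04·(-11, 11) = (-1.56, 1.06)
(u₂, v₂) = (-1.56, 1.06) − 0.04·(-8.36, 7.48) = (-1.2256, 0.7608)
(u₃, v₃) = (-1.2256, 0.7608) − 0.04·(-6.2832, 5.1568) = (-0.974272, 0.554528)
(u₄, v₄) = (-0.974272, 0.554528) − 0.04·(-4.68512, 3.596736) = (-0.7868672, 0.41065856)

(-0.7868672, 0.41065856)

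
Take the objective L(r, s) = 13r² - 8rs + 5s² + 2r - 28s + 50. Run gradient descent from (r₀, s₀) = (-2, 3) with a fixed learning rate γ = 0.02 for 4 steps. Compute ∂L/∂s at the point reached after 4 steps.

-5.23763712

∇L = (26r - 8s + 2, -8r + 10s - 28)
Step 1: at (-2, 3), ∇L = (-74, 18) → (-2, 3) − 0.02·(-74, 18) = (-0.52, 2.64)
Step 2: at (-0.52, 2.64), ∇L = (-32.64, 2.56) → (-0.52, 2.64) − 0.02·(-32.64, 2.56) = (0.1328, 2.5888)
Step 3: at (0.1328, 2.5888), ∇L = (-15.2576, -3.1744) → (0.1328, 2.5888) − 0.02·(-15.2576, -3.1744) = (0.437952, 2.652288)
Step 4: at (0.437952, 2.652288), ∇L = (-7.831552, -4.980736) → (0.437952, 2.652288) − 0.02·(-7.831552, -4.980736) = (0.59458304, 2.75190272)
∂L/∂s at (0.59458304, 2.75190272) = -5.23763712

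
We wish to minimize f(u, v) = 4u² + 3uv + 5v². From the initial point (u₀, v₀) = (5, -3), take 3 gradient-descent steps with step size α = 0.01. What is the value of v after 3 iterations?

-2.567139

∇f = (8u + 3v, 3u + 10v)
(u₁, v₁) = (5, -3) − 0.01·(31, -15) = (4.69, -2.85)
(u₂, v₂) = (4.69, -2.85) − 0.01·(28.97, -14.43) = (4.4003, -2.7057)
(u₃, v₃) = (4.4003, -2.7057) − 0.01·(27.0853, -13.8561) = (4.129447, -2.567139)
v = -2.567139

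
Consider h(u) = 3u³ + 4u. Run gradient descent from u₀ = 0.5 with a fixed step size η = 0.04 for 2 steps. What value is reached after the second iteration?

0.0675

h′(u) = 9u² + 4
Step 1: h′(0.5) = 6.25; u₁ = 0.5 − 0.04·6.25 = 0.25
Step 2: h′(0.25) = 4.5625; u₂ = 0.25 − 0.04·4.5625 = 0.0675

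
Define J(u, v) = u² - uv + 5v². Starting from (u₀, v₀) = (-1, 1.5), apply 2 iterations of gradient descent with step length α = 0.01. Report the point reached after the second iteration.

∇J = (2u - v, -u + 10v)
(u₁, v₁) = (-1, 1.5) − 0.01·(-3.5, 16) = (-0.965, 1.34)
(u₂, v₂) = (-0.965, 1.34) − 0.01·(-3.27, 14.365) = (-0.9323, 1.19635)

(-0.9323, 1.19635)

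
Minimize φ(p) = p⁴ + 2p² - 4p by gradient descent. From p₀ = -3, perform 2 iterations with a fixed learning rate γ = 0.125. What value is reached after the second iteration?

φ′(p) = 4p³ + 4p - 4
p₁ = -3 − 0.125·(-124) = 12.5
p₂ = 12.5 − 0.125·7858.5 = -969.8125

-969.8125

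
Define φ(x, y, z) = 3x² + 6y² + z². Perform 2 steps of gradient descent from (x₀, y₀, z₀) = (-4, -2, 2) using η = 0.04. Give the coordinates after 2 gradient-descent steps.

(-2.3104, -0.5408, 1.6928)

∇φ = (6x, 12y, 2z)
Step 1: at (-4, -2, 2), ∇φ = (-24, -24, 4) → (-4, -2, 2) − 0.04·(-24, -24, 4) = (-3.04, -1.04, 1.84)
Step 2: at (-3.04, -1.04, 1.84), ∇φ = (-18.24, -12.48, 3.68) → (-3.04, -1.04, 1.84) − 0.04·(-18.24, -12.48, 3.68) = (-2.3104, -0.5408, 1.6928)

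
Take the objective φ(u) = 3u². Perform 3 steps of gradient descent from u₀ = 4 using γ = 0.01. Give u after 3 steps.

3.322336

φ′(u) = 6u
Step 1: φ′(4) = 24; u₁ = 4 − 0.01·24 = 3.76
Step 2: φ′(3.76) = 22.56; u₂ = 3.76 − 0.01·22.56 = 3.5344
Step 3: φ′(3.5344) = 21.2064; u₃ = 3.5344 − 0.01·21.2064 = 3.322336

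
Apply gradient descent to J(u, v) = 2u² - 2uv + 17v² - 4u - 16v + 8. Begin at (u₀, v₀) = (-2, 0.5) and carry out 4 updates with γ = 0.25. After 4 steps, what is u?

∇J = (4u - 2v - 4, -2u + 34v - 16)
Step 1: at (-2, 0.5), ∇J = (-13, 5) → (-2, 0.5) − 0.25·(-13, 5) = (1.25, -0.75)
Step 2: at (1.25, -0.75), ∇J = (2.5, -44) → (1.25, -0.75) − 0.25·(2.5, -44) = (0.625, 10.25)
Step 3: at (0.625, 10.25), ∇J = (-22, 331.25) → (0.625, 10.25) − 0.25·(-22, 331.25) = (6.125, -72.5625)
Step 4: at (6.125, -72.5625), ∇J = (165.625, -2495.375) → (6.125, -72.5625) − 0.25·(165.625, -2495.375) = (-35.28125, 551.28125)
u = -35.28125

-35.28125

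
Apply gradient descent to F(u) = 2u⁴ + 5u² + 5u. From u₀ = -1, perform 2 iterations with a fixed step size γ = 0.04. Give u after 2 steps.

-0.45261056

F′(u) = 8u³ + 10u + 5
u₁ = -1 − 0.04·(-13) = -0.48
u₂ = -0.48 − 0.04·(-0.684736) = -0.45261056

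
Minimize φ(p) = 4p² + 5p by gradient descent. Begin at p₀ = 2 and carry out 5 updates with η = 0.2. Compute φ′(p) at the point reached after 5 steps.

φ′(p) = 8p + 5
p₁ = 2 − 0.2·21 = -2.2
p₂ = -2.2 − 0.2·(-12.6) = 0.32
p₃ = 0.32 − 0.2·7.56 = -1.192
p₄ = -1.192 − 0.2·(-4.536) = -0.2848
p₅ = -0.2848 − 0.2·2.7216 = -0.82912
φ′(p) at (-0.82912) = -1.63296

-1.63296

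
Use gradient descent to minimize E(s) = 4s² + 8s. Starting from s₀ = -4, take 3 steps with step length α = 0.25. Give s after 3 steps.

E′(s) = 8s + 8
Step 1: E′(-4) = -24; s₁ = -4 − 0.25·(-24) = 2
Step 2: E′(2) = 24; s₂ = 2 − 0.25·24 = -4
Step 3: E′(-4) = -24; s₃ = -4 − 0.25·(-24) = 2

2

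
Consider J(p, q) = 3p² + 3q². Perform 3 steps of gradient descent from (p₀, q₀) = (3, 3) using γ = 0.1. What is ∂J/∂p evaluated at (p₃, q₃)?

1.152

∇J = (6p, 6q)
Step 1: at (3, 3), ∇J = (18, 18) → (3, 3) − 0.1·(18, 18) = (1.2, 1.2)
Step 2: at (1.2, 1.2), ∇J = (7.2, 7.2) → (1.2, 1.2) − 0.1·(7.2, 7.2) = (0.48, 0.48)
Step 3: at (0.48, 0.48), ∇J = (2.88, 2.88) → (0.48, 0.48) − 0.1·(2.88, 2.88) = (0.192, 0.192)
∂J/∂p at (0.192, 0.192) = 1.152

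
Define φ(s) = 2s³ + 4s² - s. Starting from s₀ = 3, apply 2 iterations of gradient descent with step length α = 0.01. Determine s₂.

φ′(s) = 6s² + 8s - 1
s₁ = 3 − 0.01·77 = 2.23
s₂ = 2.23 − 0.01·46.6774 = 1.763226

1.763226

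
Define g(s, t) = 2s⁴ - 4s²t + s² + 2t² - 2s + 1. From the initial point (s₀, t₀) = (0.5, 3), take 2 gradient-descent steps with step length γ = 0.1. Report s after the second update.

∇g = (8s³ - 8st + 2s - 2, -4s² + 4t)
(s₁, t₁) = (0.5, 3) − 0.1·(-12, 11) = (1.7, 1.9)
(s₂, t₂) = (1.7, 1.9) − 0.1·(14.864, -3.96) = (0.2136, 2.296)
s = 0.2136

0.2136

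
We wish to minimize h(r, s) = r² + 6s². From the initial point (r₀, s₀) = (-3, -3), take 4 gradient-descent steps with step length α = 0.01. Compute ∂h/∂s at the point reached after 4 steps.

∇h = (2r, 12s)
Step 1: at (-3, -3), ∇h = (-6, -36) → (-3, -3) − 0.01·(-6, -36) = (-2.94, -2.64)
Step 2: at (-2.94, -2.64), ∇h = (-5.88, -31.68) → (-2.94, -2.64) − 0.01·(-5.88, -31.68) = (-2.8812, -2.3232)
Step 3: at (-2.8812, -2.3232), ∇h = (-5.7624, -27.8784) → (-2.8812, -2.3232) − 0.01·(-5.7624, -27.8784) = (-2.823576, -2.044416)
Step 4: at (-2.823576, -2.044416), ∇h = (-5.647152, -24.532992) → (-2.823576, -2.044416) − 0.01·(-5.647152, -24.532992) = (-2.76710448, -1.79908608)
∂h/∂s at (-2.76710448, -1.79908608) = -21.58903296

-21.58903296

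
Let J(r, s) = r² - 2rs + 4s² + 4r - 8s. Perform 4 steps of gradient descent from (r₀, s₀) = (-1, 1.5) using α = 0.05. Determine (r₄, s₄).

(-0.95295, 0.859)

∇J = (2r - 2s + 4, -2r + 8s - 8)
Step 1: at (-1, 1.5), ∇J = (-1, 6) → (-1, 1.5) − 0.05·(-1, 6) = (-0.95, 1.2)
Step 2: at (-0.95, 1.2), ∇J = (-0.3, 3.5) → (-0.95, 1.2) − 0.05·(-0.3, 3.5) = (-0.935, 1.025)
Step 3: at (-0.935, 1.025), ∇J = (0.08, 2.07) → (-0.935, 1.025) − 0.05·(0.08, 2.07) = (-0.939, 0.9215)
Step 4: at (-0.939, 0.9215), ∇J = (0.279, 1.25) → (-0.939, 0.9215) − 0.05·(0.279, 1.25) = (-0.95295, 0.859)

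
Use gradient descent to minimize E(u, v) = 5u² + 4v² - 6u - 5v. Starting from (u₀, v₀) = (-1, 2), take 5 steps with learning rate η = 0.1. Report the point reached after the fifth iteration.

(0.6, 0.62544)

∇E = (10u - 6, 8v - 5)
Step 1: at (-1, 2), ∇E = (-16, 11) → (-1, 2) − 0.1·(-16, 11) = (0.6, 0.9)
Step 2: at (0.6, 0.9), ∇E = (0, 2.2) → (0.6, 0.9) − 0.1·(0, 2.2) = (0.6, 0.68)
Step 3: at (0.6, 0.68), ∇E = (0, 0.44) → (0.6, 0.68) − 0.1·(0, 0.44) = (0.6, 0.636)
Step 4: at (0.6, 0.636), ∇E = (0, 0.088) → (0.6, 0.636) − 0.1·(0, 0.088) = (0.6, 0.6272)
Step 5: at (0.6, 0.6272), ∇E = (0, 0.0176) → (0.6, 0.6272) − 0.1·(0, 0.0176) = (0.6, 0.62544)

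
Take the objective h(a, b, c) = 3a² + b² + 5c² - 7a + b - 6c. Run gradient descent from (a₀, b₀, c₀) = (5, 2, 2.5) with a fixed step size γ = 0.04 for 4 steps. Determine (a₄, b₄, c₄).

∇h = (6a - 7, 2b + 1, 10c - 6)
(a₁, b₁, c₁) = (5, 2, 2.5) − 0.04·(23, 5, 19) = (4.08, 1.8, 1.74)
(a₂, b₂, c₂) = (4.08, 1.8, 1.74) − 0.04·(17.48, 4.6, 11.4) = (3.3808, 1.616, 1.284)
(a₃, b₃, c₃) = (3.3808, 1.616, 1.284) − 0.04·(13.2848, 4.232, 6.84) = (2.849408, 1.44672, 1.0104)
(a₄, b₄, c₄) = (2.849408, 1.44672, 1.0104) − 0.04·(10.096448, 3.89344, 4.104) = (2.44555008, 1.2909824, 0.84624)

(2.44555008, 1.2909824, 0.84624)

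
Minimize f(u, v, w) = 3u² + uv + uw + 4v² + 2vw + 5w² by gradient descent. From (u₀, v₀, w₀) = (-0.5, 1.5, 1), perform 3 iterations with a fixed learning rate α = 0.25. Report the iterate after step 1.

∇f = (6u + v + w, u + 8v + 2w, u + 2v + 10w)
Step 1: at (-0.5, 1.5, 1), ∇f = (-0.5, 13.5, 12.5) → (-0.5, 1.5, 1) − 0.25·(-0.5, 13.5, 12.5) = (-0.375, -1.875, -2.125)

(-0.375, -1.875, -2.125)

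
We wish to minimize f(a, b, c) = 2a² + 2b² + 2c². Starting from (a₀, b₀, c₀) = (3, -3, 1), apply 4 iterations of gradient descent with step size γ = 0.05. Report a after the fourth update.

∇f = (4a, 4b, 4c)
(a₁, b₁, c₁) = (3, -3, 1) − 0.05·(12, -12, 4) = (2.4, -2.4, 0.8)
(a₂, b₂, c₂) = (2.4, -2.4, 0.8) − 0.05·(9.6, -9.6, 3.2) = (1.92, -1.92, 0.64)
(a₃, b₃, c₃) = (1.92, -1.92, 0.64) − 0.05·(7.68, -7.68, 2.56) = (1.536, -1.536, 0.512)
(a₄, b₄, c₄) = (1.536, -1.536, 0.512) − 0.05·(6.144, -6.144, 2.048) = (1.2288, -1.2288, 0.4096)
a = 1.2288

1.2288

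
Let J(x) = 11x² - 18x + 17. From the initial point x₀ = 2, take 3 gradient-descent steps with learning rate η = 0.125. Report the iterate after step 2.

J′(x) = 22x - 18
x₁ = 2 − 0.125·26 = -1.25
x₂ = -1.25 − 0.125·(-45.5) = 4.4375

4.4375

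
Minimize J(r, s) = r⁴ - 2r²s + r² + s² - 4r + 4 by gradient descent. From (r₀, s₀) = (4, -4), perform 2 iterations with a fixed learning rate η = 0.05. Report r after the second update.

357.2696

∇J = (4r³ - 4rs + 2r - 4, -2r² + 2s)
(r₁, s₁) = (4, -4) − 0.05·(324, -40) = (-12.2, -2)
(r₂, s₂) = (-12.2, -2) − 0.05·(-7389.392, -301.68) = (357.2696, 13.084)
r = 357.2696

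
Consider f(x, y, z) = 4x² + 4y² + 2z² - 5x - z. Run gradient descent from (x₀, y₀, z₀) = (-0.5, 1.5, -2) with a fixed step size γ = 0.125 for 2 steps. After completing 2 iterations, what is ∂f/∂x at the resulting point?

∇f = (8x - 5, 8y, 4z - 1)
Step 1: at (-0.5, 1.5, -2), ∇f = (-9, 12, -9) → (-0.5, 1.5, -2) − 0.125·(-9, 12, -9) = (0.625, 0, -0.875)
Step 2: at (0.625, 0, -0.875), ∇f = (0, 0, -4.5) → (0.625, 0, -0.875) − 0.125·(0, 0, -4.5) = (0.625, 0, -0.3125)
∂f/∂x at (0.625, 0, -0.3125) = 0

0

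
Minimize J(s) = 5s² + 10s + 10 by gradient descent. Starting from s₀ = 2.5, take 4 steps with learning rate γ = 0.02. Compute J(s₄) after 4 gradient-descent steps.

15.2760448

J′(s) = 10s + 10
s₁ = 2.5 − 0.02·35 = 1.8
s₂ = 1.8 − 0.02·28 = 1.24
s₃ = 1.24 − 0.02·22.4 = 0.792
s₄ = 0.792 − 0.02·17.92 = 0.4336
J(0.4336) = 15.2760448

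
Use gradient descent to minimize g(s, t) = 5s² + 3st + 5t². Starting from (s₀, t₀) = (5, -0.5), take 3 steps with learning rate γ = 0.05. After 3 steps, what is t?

-0.65875

∇g = (10s + 3t, 3s + 10t)
Step 1: at (5, -0.5), ∇g = (48.5, 10) → (5, -0.5) − 0.05·(48.5, 10) = (2.575, -1)
Step 2: at (2.575, -1), ∇g = (22.75, -2.275) → (2.575, -1) − 0.05·(22.75, -2.275) = (1.4375, -0.88625)
Step 3: at (1.4375, -0.88625), ∇g = (11.71625, -4.55) → (1.4375, -0.88625) − 0.05·(11.71625, -4.55) = (0.8516875, -0.65875)
t = -0.65875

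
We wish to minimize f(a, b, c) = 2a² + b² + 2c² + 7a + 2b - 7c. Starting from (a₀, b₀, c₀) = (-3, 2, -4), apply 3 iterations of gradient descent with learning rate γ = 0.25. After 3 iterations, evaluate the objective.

∇f = (4a + 7, 2b + 2, 4c - 7)
Step 1: at (-3, 2, -4), ∇f = (-5, 6, -23) → (-3, 2, -4) − 0.25·(-5, 6, -23) = (-1.75, 0.5, 1.75)
Step 2: at (-1.75, 0.5, 1.75), ∇f = (0, 3, 0) → (-1.75, 0.5, 1.75) − 0.25·(0, 3, 0) = (-1.75, -0.25, 1.75)
Step 3: at (-1.75, -0.25, 1.75), ∇f = (0, 1.5, 0) → (-1.75, -0.25, 1.75) − 0.25·(0, 1.5, 0) = (-1.75, -0.625, 1.75)
f(-1.75, -0.625, 1.75) = -13.109375

-13.109375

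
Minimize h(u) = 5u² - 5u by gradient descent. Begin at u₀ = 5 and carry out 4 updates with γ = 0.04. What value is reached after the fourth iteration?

1.0832

h′(u) = 10u - 5
u₁ = 5 − 0.04·45 = 3.2
u₂ = 3.2 − 0.04·27 = 2.12
u₃ = 2.12 − 0.04·16.2 = 1.472
u₄ = 1.472 − 0.04·9.72 = 1.0832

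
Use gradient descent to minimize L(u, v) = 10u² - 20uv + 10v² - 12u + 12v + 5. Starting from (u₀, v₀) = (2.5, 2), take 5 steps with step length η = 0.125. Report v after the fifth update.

-49.25

∇L = (20u - 20v - 12, -20u + 20v + 12)
Step 1: at (2.5, 2), ∇L = (-2, 2) → (2.5, 2) − 0.125·(-2, 2) = (2.75, 1.75)
Step 2: at (2.75, 1.75), ∇L = (8, -8) → (2.75, 1.75) − 0.125·(8, -8) = (1.75, 2.75)
Step 3: at (1.75, 2.75), ∇L = (-32, 32) → (1.75, 2.75) − 0.125·(-32, 32) = (5.75, -1.25)
Step 4: at (5.75, -1.25), ∇L = (128, -128) → (5.75, -1.25) − 0.125·(128, -128) = (-10.25, 14.75)
Step 5: at (-10.25, 14.75), ∇L = (-512, 512) → (-10.25, 14.75) − 0.125·(-512, 512) = (53.75, -49.25)
v = -49.25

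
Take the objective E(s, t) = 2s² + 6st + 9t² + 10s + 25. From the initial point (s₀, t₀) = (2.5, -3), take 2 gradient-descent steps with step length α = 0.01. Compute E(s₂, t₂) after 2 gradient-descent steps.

∇E = (4s + 6t + 10, 6s + 18t)
(s₁, t₁) = (2.5, -3) − 0.01·(2, -39) = (2.48, -2.61)
(s₂, t₂) = (2.48, -2.61) − 0.01·(4.26, -32.1) = (2.4374, -2.289)
E(2.4374, -2.289) = 74.93627492

74.93627492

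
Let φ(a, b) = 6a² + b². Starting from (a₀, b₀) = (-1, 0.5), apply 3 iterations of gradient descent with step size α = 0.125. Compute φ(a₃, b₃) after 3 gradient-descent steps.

∇φ = (12a, 2b)
(a₁, b₁) = (-1, 0.5) − 0.125·(-12, 1) = (0.5, 0.375)
(a₂, b₂) = (0.5, 0.375) − 0.125·(6, 0.75) = (-0.25, 0.28125)
(a₃, b₃) = (-0.25, 0.28125) − 0.125·(-3, 0.5625) = (0.125, 0.2109375)
φ(0.125, 0.2109375) = 0.13824462890625

0.13824462890625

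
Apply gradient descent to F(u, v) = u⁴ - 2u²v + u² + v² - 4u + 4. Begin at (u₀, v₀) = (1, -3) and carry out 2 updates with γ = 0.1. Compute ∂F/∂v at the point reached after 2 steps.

∇F = (4u³ - 4uv + 2u - 4, -2u² + 2v)
(u₁, v₁) = (1, -3) − 0.1·(14, -8) = (-0.4, -2.2)
(u₂, v₂) = (-0.4, -2.2) − 0.1·(-8.576, -4.72) = (0.4576, -1.728)
∂F/∂v at (0.4576, -1.728) = -3.87479552

-3.87479552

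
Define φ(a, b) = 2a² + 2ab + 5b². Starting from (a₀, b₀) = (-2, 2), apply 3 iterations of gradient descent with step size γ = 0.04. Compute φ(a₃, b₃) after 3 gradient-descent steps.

∇φ = (4a + 2b, 2a + 10b)
(a₁, b₁) = (-2, 2) − 0.04·(-4, 16) = (-1.84, 1.36)
(a₂, b₂) = (-1.84, 1.36) − 0.04·(-4.64, 9.92) = (-1.6544, 0.9632)
(a₃, b₃) = (-1.6544, 0.9632) − 0.04·(-4.6912, 6.3232) = (-1.466752, 0.710272)
φ(-1.466752, 0.710272) = 4.74156867584

4.74156867584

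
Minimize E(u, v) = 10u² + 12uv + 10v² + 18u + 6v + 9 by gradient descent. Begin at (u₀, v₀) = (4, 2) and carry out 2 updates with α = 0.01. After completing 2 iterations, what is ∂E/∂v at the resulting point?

∇E = (20u + 12v + 18, 12u + 20v + 6)
(u₁, v₁) = (4, 2) − 0.01·(122, 94) = (2.78, 1.06)
(u₂, v₂) = (2.78, 1.06) − 0.01·(86.32, 60.56) = (1.9168, 0.4544)
∂E/∂v at (1.9168, 0.4544) = 38.0896

38.0896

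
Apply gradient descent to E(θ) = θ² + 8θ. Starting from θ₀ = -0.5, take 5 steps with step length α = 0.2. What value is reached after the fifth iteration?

-3.72784

E′(θ) = 2θ + 8
Step 1: E′(-0.5) = 7; θ₁ = -0.5 − 0.2·7 = -1.9
Step 2: E′(-1.9) = 4.2; θ₂ = -1.9 − 0.2·4.2 = -2.74
Step 3: E′(-2.74) = 2.52; θ₃ = -2.74 − 0.2·2.52 = -3.244
Step 4: E′(-3.244) = 1.512; θ₄ = -3.244 − 0.2·1.512 = -3.5464
Step 5: E′(-3.5464) = 0.9072; θ₅ = -3.5464 − 0.2·0.9072 = -3.72784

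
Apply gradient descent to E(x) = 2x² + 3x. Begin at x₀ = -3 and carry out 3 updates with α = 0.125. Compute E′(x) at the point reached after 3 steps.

E′(x) = 4x + 3
x₁ = -3 − 0.125·(-9) = -1.875
x₂ = -1.875 − 0.125·(-4.5) = -1.3125
x₃ = -1.3125 − 0.125·(-2.25) = -1.03125
E′(x) at (-1.03125) = -1.125

-1.125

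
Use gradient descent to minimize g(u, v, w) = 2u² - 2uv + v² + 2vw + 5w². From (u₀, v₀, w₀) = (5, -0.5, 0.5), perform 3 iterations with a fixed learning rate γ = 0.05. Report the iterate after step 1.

(3.95, 0, 0.3)

∇g = (4u - 2v, -2u + 2v + 2w, 2v + 10w)
(u₁, v₁, w₁) = (5, -0.5, 0.5) − 0.05·(21, -10, 4) = (3.95, 0, 0.3)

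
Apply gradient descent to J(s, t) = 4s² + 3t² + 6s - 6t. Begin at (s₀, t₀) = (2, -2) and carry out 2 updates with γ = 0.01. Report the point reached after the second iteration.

(1.5776, -1.6508)

∇J = (8s + 6, 6t - 6)
Step 1: at (2, -2), ∇J = (22, -18) → (2, -2) − 0.01·(22, -18) = (1.78, -1.82)
Step 2: at (1.78, -1.82), ∇J = (20.24, -16.92) → (1.78, -1.82) − 0.01·(20.24, -16.92) = (1.5776, -1.6508)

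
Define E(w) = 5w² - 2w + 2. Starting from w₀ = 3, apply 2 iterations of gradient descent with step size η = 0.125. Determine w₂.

0.375

E′(w) = 10w - 2
Step 1: E′(3) = 28; w₁ = 3 − 0.125·28 = -0.5
Step 2: E′(-0.5) = -7; w₂ = -0.5 − 0.125·(-7) = 0.375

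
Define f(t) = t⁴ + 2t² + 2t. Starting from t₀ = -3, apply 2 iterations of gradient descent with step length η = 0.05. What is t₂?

f′(t) = 4t³ + 4t + 2
Step 1: f′(-3) = -118; t₁ = -3 − 0.05·(-118) = 2.9
Step 2: f′(2.9) = 111.156; t₂ = 2.9 − 0.05·111.156 = -2.6578

-2.6578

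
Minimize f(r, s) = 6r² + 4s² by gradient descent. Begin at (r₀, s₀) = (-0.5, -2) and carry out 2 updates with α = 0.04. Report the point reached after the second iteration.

(-0.1352, -0.9248)

∇f = (12r, 8s)
Step 1: at (-0.5, -2), ∇f = (-6, -16) → (-0.5, -2) − 0.04·(-6, -16) = (-0.26, -1.36)
Step 2: at (-0.26, -1.36), ∇f = (-3.12, -10.88) → (-0.26, -1.36) − 0.04·(-3.12, -10.88) = (-0.1352, -0.9248)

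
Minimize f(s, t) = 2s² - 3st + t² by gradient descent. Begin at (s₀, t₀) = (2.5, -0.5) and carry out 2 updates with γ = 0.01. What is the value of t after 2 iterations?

-0.33515

∇f = (4s - 3t, -3s + 2t)
(s₁, t₁) = (2.5, -0.5) − 0.01·(11.5, -8.5) = (2.385, -0.415)
(s₂, t₂) = (2.385, -0.415) − 0.01·(10.785, -7.985) = (2.27715, -0.33515)
t = -0.33515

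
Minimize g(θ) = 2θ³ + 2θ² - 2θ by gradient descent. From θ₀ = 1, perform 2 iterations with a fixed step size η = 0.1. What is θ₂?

g′(θ) = 6θ² + 4θ - 2
Step 1: g′(1) = 8; θ₁ = 1 − 0.1·8 = 0.2
Step 2: g′(0.2) = -0.96; θ₂ = 0.2 − 0.1·(-0.96) = 0.296

0.296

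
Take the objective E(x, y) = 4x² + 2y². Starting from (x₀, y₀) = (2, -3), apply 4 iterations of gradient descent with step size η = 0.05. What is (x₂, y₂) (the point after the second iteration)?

∇E = (8x, 4y)
(x₁, y₁) = (2, -3) − 0.05·(16, -12) = (1.2, -2.4)
(x₂, y₂) = (1.2, -2.4) − 0.05·(9.6, -9.6) = (0.72, -1.92)

(0.72, -1.92)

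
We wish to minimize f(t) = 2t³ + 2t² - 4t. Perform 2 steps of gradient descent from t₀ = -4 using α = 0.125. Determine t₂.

f′(t) = 6t² + 4t - 4
Step 1: f′(-4) = 76; t₁ = -4 − 0.125·76 = -13.5
Step 2: f′(-13.5) = 1035.5; t₂ = -13.5 − 0.125·1035.5 = -142.9375

-142.9375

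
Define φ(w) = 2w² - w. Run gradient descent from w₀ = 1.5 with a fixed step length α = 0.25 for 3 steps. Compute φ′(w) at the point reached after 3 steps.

φ′(w) = 4w - 1
w₁ = 1.5 − 0.25·5 = 0.25
w₂ = 0.25 − 0.25·0 = 0.25
w₃ = 0.25 − 0.25·0 = 0.25
φ′(w) at (0.25) = 0

0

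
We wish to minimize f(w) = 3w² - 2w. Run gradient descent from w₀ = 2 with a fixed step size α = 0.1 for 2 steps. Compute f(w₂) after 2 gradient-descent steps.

f′(w) = 6w - 2
w₁ = 2 − 0.1·10 = 1
w₂ = 1 − 0.1·4 = 0.6
f(0.6) = -0.12

-0.12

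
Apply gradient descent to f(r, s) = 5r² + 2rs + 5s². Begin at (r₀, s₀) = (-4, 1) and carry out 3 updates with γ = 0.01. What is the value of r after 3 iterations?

∇f = (10r + 2s, 2r + 10s)
Step 1: at (-4, 1), ∇f = (-38, 2) → (-4, 1) − 0.01·(-38, 2) = (-3.62, 0.98)
Step 2: at (-3.62, 0.98), ∇f = (-34.24, 2.56) → (-3.62, 0.98) − 0.01·(-34.24, 2.56) = (-3.2776, 0.9544)
Step 3: at (-3.2776, 0.9544), ∇f = (-30.8672, 2.9888) → (-3.2776, 0.9544) − 0.01·(-30.8672, 2.9888) = (-2.968928, 0.924512)
r = -2.968928

-2.968928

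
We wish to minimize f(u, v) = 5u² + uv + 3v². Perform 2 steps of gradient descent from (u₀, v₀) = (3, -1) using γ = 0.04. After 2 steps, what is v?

∇f = (10u + v, u + 6v)
(u₁, v₁) = (3, -1) − 0.04·(29, -3) = (1.84, -0.88)
(u₂, v₂) = (1.84, -0.88) − 0.04·(17.52, -3.44) = (1.1392, -0.7424)
v = -0.7424

-0.7424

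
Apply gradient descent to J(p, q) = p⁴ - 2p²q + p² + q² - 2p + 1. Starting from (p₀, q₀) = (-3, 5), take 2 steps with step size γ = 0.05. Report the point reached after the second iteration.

∇J = (4p³ - 4pq + 2p - 2, -2p² + 2q)
Step 1: at (-3, 5), ∇J = (-56, -8) → (-3, 5) − 0.05·(-56, -8) = (-0.2, 5.4)
Step 2: at (-0.2, 5.4), ∇J = (1.888, 10.72) → (-0.2, 5.4) − 0.05·(1.888, 10.72) = (-0.2944, 4.864)

(-0.2944, 4.864)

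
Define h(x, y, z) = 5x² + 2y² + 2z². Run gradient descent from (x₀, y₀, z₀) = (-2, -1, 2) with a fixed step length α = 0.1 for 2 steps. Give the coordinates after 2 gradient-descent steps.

(0, -0.36, 0.72)

∇h = (10x, 4y, 4z)
Step 1: at (-2, -1, 2), ∇h = (-20, -4, 8) → (-2, -1, 2) − 0.1·(-20, -4, 8) = (0, -0.6, 1.2)
Step 2: at (0, -0.6, 1.2), ∇h = (0, -2.4, 4.8) → (0, -0.6, 1.2) − 0.1·(0, -2.4, 4.8) = (0, -0.36, 0.72)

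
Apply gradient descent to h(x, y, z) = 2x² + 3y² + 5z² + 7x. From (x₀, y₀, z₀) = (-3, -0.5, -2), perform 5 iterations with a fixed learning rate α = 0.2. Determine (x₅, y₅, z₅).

∇h = (4x + 7, 6y, 10z)
Step 1: at (-3, -0.5, -2), ∇h = (-5, -3, -20) → (-3, -0.5, -2) − 0.2·(-5, -3, -20) = (-2, 0.1, 2)
Step 2: at (-2, 0.1, 2), ∇h = (-1, 0.6, 20) → (-2, 0.1, 2) − 0.2·(-1, 0.6, 20) = (-1.8, -0.02, -2)
Step 3: at (-1.8, -0.02, -2), ∇h = (-0.2, -0.12, -20) → (-1.8, -0.02, -2) − 0.2·(-0.2, -0.12, -20) = (-1.76, 0.004, 2)
Step 4: at (-1.76, 0.004, 2), ∇h = (-0.04, 0.024, 20) → (-1.76, 0.004, 2) − 0.2·(-0.04, 0.024, 20) = (-1.752, -0.0008, -2)
Step 5: at (-1.752, -0.0008, -2), ∇h = (-0.008, -0.0048, -20) → (-1.752, -0.0008, -2) − 0.2·(-0.008, -0.0048, -20) = (-1.7504, 0.00016, 2)

(-1.7504, 0.00016, 2)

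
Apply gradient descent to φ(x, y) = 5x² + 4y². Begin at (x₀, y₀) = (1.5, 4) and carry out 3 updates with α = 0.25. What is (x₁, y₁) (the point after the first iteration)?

∇φ = (10x, 8y)
(x₁, y₁) = (1.5, 4) − 0.25·(15, 32) = (-2.25, -4)

(-2.25, -4)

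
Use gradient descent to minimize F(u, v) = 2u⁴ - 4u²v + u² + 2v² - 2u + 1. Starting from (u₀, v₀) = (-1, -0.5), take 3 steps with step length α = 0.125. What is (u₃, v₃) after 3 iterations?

∇F = (8u³ - 8uv + 2u - 2, -4u² + 4v)
(u₁, v₁) = (-1, -0.5) − 0.125·(-16, -6) = (1, 0.25)
(u₂, v₂) = (1, 0.25) − 0.125·(6, -3) = (0.25, 0.625)
(u₃, v₃) = (0.25, 0.625) − 0.125·(-2.625, 2.25) = (0.578125, 0.34375)

(0.578125, 0.34375)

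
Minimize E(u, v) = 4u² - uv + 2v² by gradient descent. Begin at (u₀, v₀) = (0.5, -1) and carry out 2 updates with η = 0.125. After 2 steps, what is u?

∇E = (8u - v, -u + 4v)
(u₁, v₁) = (0.5, -1) − 0.125·(5, -4.5) = (-0.125, -0.4375)
(u₂, v₂) = (-0.125, -0.4375) − 0.125·(-0.5625, -1.625) = (-0.0546875, -0.234375)
u = -0.0546875

-0.0546875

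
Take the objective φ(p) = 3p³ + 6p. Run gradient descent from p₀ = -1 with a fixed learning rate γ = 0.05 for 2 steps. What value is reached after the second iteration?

φ′(p) = 9p² + 6
Step 1: φ′(-1) = 15; p₁ = -1 − 0.05·15 = -1.75
Step 2: φ′(-1.75) = 33.5625; p₂ = -1.75 − 0.05·33.5625 = -3.428125

-3.428125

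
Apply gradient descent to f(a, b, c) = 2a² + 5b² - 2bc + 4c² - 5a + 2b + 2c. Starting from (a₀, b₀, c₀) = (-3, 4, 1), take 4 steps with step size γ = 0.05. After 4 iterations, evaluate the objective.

∇f = (4a - 5, 10b - 2c + 2, -2b + 8c + 2)
(a₁, b₁, c₁) = (-3, 4, 1) − 0.05·(-17, 40, 2) = (-2.15, 2, 0.9)
(a₂, b₂, c₂) = (-2.15, 2, 0.9) − 0.05·(-13.6, 20.2, 5.2) = (-1.47, 0.99, 0.64)
(a₃, b₃, c₃) = (-1.47, 0.99, 0.64) − 0.05·(-10.88, 10.62, 5.14) = (-0.926, 0.459, 0.383)
(a₄, b₄, c₄) = (-0.926, 0.459, 0.383) − 0.05·(-8.704, 5.824, 4.146) = (-0.4908, 0.1678, 0.1757)
f(-0.4908, 0.1678, 0.1757) = 3.82807052

3.82807052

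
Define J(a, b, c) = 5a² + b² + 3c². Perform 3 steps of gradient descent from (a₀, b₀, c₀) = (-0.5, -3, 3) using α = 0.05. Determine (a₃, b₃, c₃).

(-0.0625, -2.187, 1.029)

∇J = (10a, 2b, 6c)
Step 1: at (-0.5, -3, 3), ∇J = (-5, -6, 18) → (-0.5, -3, 3) − 0.05·(-5, -6, 18) = (-0.25, -2.7, 2.1)
Step 2: at (-0.25, -2.7, 2.1), ∇J = (-2.5, -5.4, 12.6) → (-0.25, -2.7, 2.1) − 0.05·(-2.5, -5.4, 12.6) = (-0.125, -2.43, 1.47)
Step 3: at (-0.125, -2.43, 1.47), ∇J = (-1.25, -4.86, 8.82) → (-0.125, -2.43, 1.47) − 0.05·(-1.25, -4.86, 8.82) = (-0.0625, -2.187, 1.029)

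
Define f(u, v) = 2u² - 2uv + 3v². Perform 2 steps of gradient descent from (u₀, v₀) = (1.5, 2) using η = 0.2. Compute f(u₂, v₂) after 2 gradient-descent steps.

∇f = (4u - 2v, -2u + 6v)
(u₁, v₁) = (1.5, 2) − 0.2·(2, 9) = (1.1, 0.2)
(u₂, v₂) = (1.1, 0.2) − 0.2·(4, -1) = (0.3, 0.4)
f(0.3, 0.4) = 0.42

0.42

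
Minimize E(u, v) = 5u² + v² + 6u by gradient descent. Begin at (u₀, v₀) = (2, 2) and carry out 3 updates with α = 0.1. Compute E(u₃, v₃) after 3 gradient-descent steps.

∇E = (10u + 6, 2v)
(u₁, v₁) = (2, 2) − 0.1·(26, 4) = (-0.6, 1.6)
(u₂, v₂) = (-0.6, 1.6) − 0.1·(0, 3.2) = (-0.6, 1.28)
(u₃, v₃) = (-0.6, 1.28) − 0.1·(0, 2.56) = (-0.6, 1.024)
E(-0.6, 1.024) = -0.751424

-0.751424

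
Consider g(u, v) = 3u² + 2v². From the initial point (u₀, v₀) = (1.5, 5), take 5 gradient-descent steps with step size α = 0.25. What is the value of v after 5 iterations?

∇g = (6u, 4v)
Step 1: at (1.5, 5), ∇g = (9, 20) → (1.5, 5) − 0.25·(9, 20) = (-0.75, 0)
Step 2: at (-0.75, 0), ∇g = (-4.5, 0) → (-0.75, 0) − 0.25·(-4.5, 0) = (0.375, 0)
Step 3: at (0.375, 0), ∇g = (2.25, 0) → (0.375, 0) − 0.25·(2.25, 0) = (-0.1875, 0)
Step 4: at (-0.1875, 0), ∇g = (-1.125, 0) → (-0.1875, 0) − 0.25·(-1.125, 0) = (0.09375, 0)
Step 5: at (0.09375, 0), ∇g = (0.5625, 0) → (0.09375, 0) − 0.25·(0.5625, 0) = (-0.046875, 0)
v = 0

0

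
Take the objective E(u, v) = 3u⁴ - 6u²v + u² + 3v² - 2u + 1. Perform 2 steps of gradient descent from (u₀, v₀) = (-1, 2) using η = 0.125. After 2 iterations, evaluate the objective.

6298.04296875

∇E = (12u³ - 12uv + 2u - 2, -6u² + 6v)
(u₁, v₁) = (-1, 2) − 0.125·(8, 6) = (-2, 1.25)
(u₂, v₂) = (-2, 1.25) − 0.125·(-72, -16.5) = (7, 3.3125)
E(7, 3.3125) = 6298.04296875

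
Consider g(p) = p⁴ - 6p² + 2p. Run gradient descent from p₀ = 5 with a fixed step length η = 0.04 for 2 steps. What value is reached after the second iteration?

307.34893312

g′(p) = 4p³ - 12p + 2
p₁ = 5 − 0.04·442 = -12.68
p₂ = -12.68 − 0.04·(-8000.723328) = 307.34893312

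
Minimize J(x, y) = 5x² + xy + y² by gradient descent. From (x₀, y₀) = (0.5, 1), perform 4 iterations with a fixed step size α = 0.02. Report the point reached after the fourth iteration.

(0.15067912, 0.8238248)

∇J = (10x + y, x + 2y)
Step 1: at (0.5, 1), ∇J = (6, 2.5) → (0.5, 1) − 0.02·(6, 2.5) = (0.38, 0.95)
Step 2: at (0.38, 0.95), ∇J = (4.75, 2.28) → (0.38, 0.95) − 0.02·(4.75, 2.28) = (0.285, 0.9044)
Step 3: at (0.285, 0.9044), ∇J = (3.7544, 2.0938) → (0.285, 0.9044) − 0.02·(3.7544, 2.0938) = (0.209912, 0.862524)
Step 4: at (0.209912, 0.862524), ∇J = (2.961644, 1.93496) → (0.209912, 0.862524) − 0.02·(2.961644, 1.93496) = (0.15067912, 0.8238248)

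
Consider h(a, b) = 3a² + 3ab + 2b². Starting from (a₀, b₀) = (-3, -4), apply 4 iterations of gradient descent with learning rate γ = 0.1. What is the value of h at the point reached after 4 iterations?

∇h = (6a + 3b, 3a + 4b)
Step 1: at (-3, -4), ∇h = (-30, -25) → (-3, -4) − 0.1·(-30, -25) = (0, -1.5)
Step 2: at (0, -1.5), ∇h = (-4.5, -6) → (0, -1.5) − 0.1·(-4.5, -6) = (0.45, -0.9)
Step 3: at (0.45, -0.9), ∇h = (0, -2.25) → (0.45, -0.9) − 0.1·(0, -2.25) = (0.45, -0.675)
Step 4: at (0.45, -0.675), ∇h = (0.675, -1.35) → (0.45, -0.675) − 0.1·(0.675, -1.35) = (0.3825, -0.54)
h(0.3825, -0.54) = 0.40246875

0.40246875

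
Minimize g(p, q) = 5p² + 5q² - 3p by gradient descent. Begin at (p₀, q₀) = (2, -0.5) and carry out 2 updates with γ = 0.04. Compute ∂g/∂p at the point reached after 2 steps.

6.12

∇g = (10p - 3, 10q)
(p₁, q₁) = (2, -0.5) − 0.04·(17, -5) = (1.32, -0.3)
(p₂, q₂) = (1.32, -0.3) − 0.04·(10.2, -3) = (0.912, -0.18)
∂g/∂p at (0.912, -0.18) = 6.12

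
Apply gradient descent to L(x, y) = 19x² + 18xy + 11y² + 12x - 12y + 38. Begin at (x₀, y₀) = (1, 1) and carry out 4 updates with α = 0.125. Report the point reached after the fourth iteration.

∇L = (38x + 18y + 12, 18x + 22y - 12)
(x₁, y₁) = (1, 1) − 0.125·(68, 28) = (-7.5, -2.5)
(x₂, y₂) = (-7.5, -2.5) − 0.125·(-318, -202) = (32.25, 22.75)
(x₃, y₃) = (32.25, 22.75) − 0.125·(1647, 1069) = (-173.625, -110.875)
(x₄, y₄) = (-173.625, -110.875) − 0.125·(-8581.5, -5576.5) = (899.0625, 586.1875)

(899.0625, 586.1875)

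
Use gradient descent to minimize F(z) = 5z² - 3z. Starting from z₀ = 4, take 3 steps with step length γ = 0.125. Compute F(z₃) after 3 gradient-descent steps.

-0.43328857421875

F′(z) = 10z - 3
Step 1: F′(4) = 37; z₁ = 4 − 0.125·37 = -0.625
Step 2: F′(-0.625) = -9.25; z₂ = -0.625 − 0.125·(-9.25) = 0.53125
Step 3: F′(0.53125) = 2.3125; z₃ = 0.53125 − 0.125·2.3125 = 0.2421875
F(0.2421875) = -0.43328857421875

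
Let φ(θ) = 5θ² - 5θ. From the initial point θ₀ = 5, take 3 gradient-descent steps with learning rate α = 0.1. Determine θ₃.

φ′(θ) = 10θ - 5
θ₁ = 5 − 0.1·45 = 0.5
θ₂ = 0.5 − 0.1·0 = 0.5
θ₃ = 0.5 − 0.1·0 = 0.5

0.5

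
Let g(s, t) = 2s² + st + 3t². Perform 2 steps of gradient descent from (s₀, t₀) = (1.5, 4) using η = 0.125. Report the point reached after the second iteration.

∇g = (4s + t, s + 6t)
(s₁, t₁) = (1.5, 4) − 0.125·(10, 25.5) = (0.25, 0.8125)
(s₂, t₂) = (0.25, 0.8125) − 0.125·(1.8125, 5.125) = (0.0234375, 0.171875)

(0.0234375, 0.171875)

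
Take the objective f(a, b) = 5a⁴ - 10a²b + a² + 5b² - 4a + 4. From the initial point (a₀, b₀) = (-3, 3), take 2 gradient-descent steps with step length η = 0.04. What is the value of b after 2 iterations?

∇f = (20a³ - 20ab + 2a - 4, -10a² + 10b)
Step 1: at (-3, 3), ∇f = (-370, -60) → (-3, 3) − 0.04·(-370, -60) = (11.8, 5.4)
Step 2: at (11.8, 5.4), ∇f = (31605.84, -1338.4) → (11.8, 5.4) − 0.04·(31605.84, -1338.4) = (-1252.4336, 58.936)
b = 58.936

58.936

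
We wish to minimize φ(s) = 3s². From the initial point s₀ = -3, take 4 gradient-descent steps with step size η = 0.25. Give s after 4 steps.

φ′(s) = 6s
s₁ = -3 − 0.25·(-18) = 1.5
s₂ = 1.5 − 0.25·9 = -0.75
s₃ = -0.75 − 0.25·(-4.5) = 0.375
s₄ = 0.375 − 0.25·2.25 = -0.1875

-0.1875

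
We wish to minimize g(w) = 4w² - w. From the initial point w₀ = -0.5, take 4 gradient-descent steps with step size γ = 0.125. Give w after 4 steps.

0.125

g′(w) = 8w - 1
Step 1: g′(-0.5) = -5; w₁ = -0.5 − 0.125·(-5) = 0.125
Step 2: g′(0.125) = 0; w₂ = 0.125 − 0.125·0 = 0.125
Step 3: g′(0.125) = 0; w₃ = 0.125 − 0.125·0 = 0.125
Step 4: g′(0.125) = 0; w₄ = 0.125 − 0.125·0 = 0.125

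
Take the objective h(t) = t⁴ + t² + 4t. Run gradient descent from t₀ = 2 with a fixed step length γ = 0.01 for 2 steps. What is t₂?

1.36416

h′(t) = 4t³ + 2t + 4
t₁ = 2 − 0.01·40 = 1.6
t₂ = 1.6 − 0.01·23.584 = 1.36416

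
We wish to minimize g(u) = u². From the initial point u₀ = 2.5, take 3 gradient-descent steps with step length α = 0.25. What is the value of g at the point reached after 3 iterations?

g′(u) = 2u
u₁ = 2.5 − 0.25·5 = 1.25
u₂ = 1.25 − 0.25·2.5 = 0.625
u₃ = 0.625 − 0.25·1.25 = 0.3125
g(0.3125) = 0.09765625

0.09765625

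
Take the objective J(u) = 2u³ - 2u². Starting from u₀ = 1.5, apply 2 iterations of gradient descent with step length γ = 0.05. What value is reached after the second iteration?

J′(u) = 6u² - 4u
u₁ = 1.5 − 0.05·7.5 = 1.125
u₂ = 1.125 − 0.05·3.09375 = 0.9703125

0.9703125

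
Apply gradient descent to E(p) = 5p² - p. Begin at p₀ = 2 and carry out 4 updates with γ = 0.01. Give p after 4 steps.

1.34659

E′(p) = 10p - 1
p₁ = 2 − 0.01·19 = 1.81
p₂ = 1.81 − 0.01·17.1 = 1.639
p₃ = 1.639 − 0.01·15.39 = 1.4851
p₄ = 1.4851 − 0.01·13.851 = 1.34659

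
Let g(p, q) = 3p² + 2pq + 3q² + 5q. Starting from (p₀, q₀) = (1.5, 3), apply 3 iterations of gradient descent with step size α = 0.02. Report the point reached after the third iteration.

∇g = (6p + 2q, 2p + 6q + 5)
Step 1: at (1.5, 3), ∇g = (15, 26) → (1.5, 3) − 0.02·(15, 26) = (1.2, 2.48)
Step 2: at (1.2, 2.48), ∇g = (12.16, 22.28) → (1.2, 2.48) − 0.02·(12.16, 22.28) = (0.9568, 2.0344)
Step 3: at (0.9568, 2.0344), ∇g = (9.8096, 19.12) → (0.9568, 2.0344) − 0.02·(9.8096, 19.12) = (0.760608, 1.652)

(0.760608, 1.652)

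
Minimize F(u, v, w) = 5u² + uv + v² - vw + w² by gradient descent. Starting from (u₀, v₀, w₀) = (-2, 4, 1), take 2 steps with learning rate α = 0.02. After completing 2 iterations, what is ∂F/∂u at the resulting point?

∇F = (10u + v, u + 2v - w, -v + 2w)
(u₁, v₁, w₁) = (-2, 4, 1) − 0.02·(-16, 5, -2) = (-1.68, 3.9, 1.04)
(u₂, v₂, w₂) = (-1.68, 3.9, 1.04) − 0.02·(-12.9, 5.08, -1.82) = (-1.422, 3.7984, 1.0764)
∂F/∂u at (-1.422, 3.7984, 1.0764) = -10.4216

-10.4216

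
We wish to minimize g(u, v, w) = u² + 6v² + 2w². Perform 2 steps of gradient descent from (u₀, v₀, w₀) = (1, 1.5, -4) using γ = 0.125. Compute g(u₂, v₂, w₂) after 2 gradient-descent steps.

3.16015625

∇g = (2u, 12v, 4w)
(u₁, v₁, w₁) = (1, 1.5, -4) − 0.125·(2, 18, -16) = (0.75, -0.75, -2)
(u₂, v₂, w₂) = (0.75, -0.75, -2) − 0.125·(1.5, -9, -8) = (0.5625, 0.375, -1)
g(0.5625, 0.375, -1) = 3.16015625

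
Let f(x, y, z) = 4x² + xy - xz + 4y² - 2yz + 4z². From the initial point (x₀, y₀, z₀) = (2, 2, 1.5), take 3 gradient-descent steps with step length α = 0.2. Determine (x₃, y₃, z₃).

∇f = (8x + y - z, x + 8y - 2z, -x - 2y + 8z)
Step 1: at (2, 2, 1.5), ∇f = (16.5, 15, 6) → (2, 2, 1.5) − 0.2·(16.5, 15, 6) = (-1.3, -1, 0.3)
Step 2: at (-1.3, -1, 0.3), ∇f = (-11.7, -9.9, 5.7) → (-1.3, -1, 0.3) − 0.2·(-11.7, -9.9, 5.7) = (1.04, 0.98, -0.84)
Step 3: at (1.04, 0.98, -0.84), ∇f = (10.14, 10.56, -9.72) → (1.04, 0.98, -0.84) − 0.2·(10.14, 10.56, -9.72) = (-0.988, -1.132, 1.104)

(-0.988, -1.132, 1.104)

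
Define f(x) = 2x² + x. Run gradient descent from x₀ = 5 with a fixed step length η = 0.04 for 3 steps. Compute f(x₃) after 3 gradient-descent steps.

f′(x) = 4x + 1
Step 1: f′(5) = 21; x₁ = 5 − 0.04·21 = 4.16
Step 2: f′(4.16) = 17.64; x₂ = 4.16 − 0.04·17.64 = 3.4544
Step 3: f′(3.4544) = 14.8176; x₃ = 3.4544 − 0.04·14.8176 = 2.861696
f(2.861696) = 19.240303992832

19.240303992832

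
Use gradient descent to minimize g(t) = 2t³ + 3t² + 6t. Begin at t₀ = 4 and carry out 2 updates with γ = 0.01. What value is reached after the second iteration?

2.065144

g′(t) = 6t² + 6t + 6
t₁ = 4 − 0.01·126 = 2.74
t₂ = 2.74 − 0.01·67.4856 = 2.065144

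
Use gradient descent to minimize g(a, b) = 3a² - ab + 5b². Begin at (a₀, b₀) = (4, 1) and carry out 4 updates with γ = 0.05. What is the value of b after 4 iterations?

∇g = (6a - b, -a + 10b)
(a₁, b₁) = (4, 1) − 0.05·(23, 6) = (2.85, 0.7)
(a₂, b₂) = (2.85, 0.7) − 0.05·(16.4, 4.15) = (2.03, 0.4925)
(a₃, b₃) = (2.03, 0.4925) − 0.05·(11.6875, 2.895) = (1.445625, 0.34775)
(a₄, b₄) = (1.445625, 0.34775) − 0.05·(8.326, 2.031875) = (1.029325, 0.24615625)
b = 0.24615625

0.24615625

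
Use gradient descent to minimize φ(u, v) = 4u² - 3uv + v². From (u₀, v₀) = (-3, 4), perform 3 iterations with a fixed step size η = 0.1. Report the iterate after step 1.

(0.6, 2.3)

∇φ = (8u - 3v, -3u + 2v)
Step 1: at (-3, 4), ∇φ = (-36, 17) → (-3, 4) − 0.1·(-36, 17) = (0.6, 2.3)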